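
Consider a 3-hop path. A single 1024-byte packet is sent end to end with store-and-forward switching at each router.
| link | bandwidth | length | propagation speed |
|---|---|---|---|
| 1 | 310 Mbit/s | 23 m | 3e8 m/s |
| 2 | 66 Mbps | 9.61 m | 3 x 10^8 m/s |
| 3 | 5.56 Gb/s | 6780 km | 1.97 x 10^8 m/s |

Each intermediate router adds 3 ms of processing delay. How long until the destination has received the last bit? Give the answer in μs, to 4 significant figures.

L = 1024 × 8 = 8192 bits.
Transmission delays (L/R per hop): 26.4258, 124.121, 1.47338 μs; sum = 152.02 μs.
Propagation delays (d/s per hop): 0.0766667, 0.0320333, 34416.2 μs; sum = 34416.4 μs.
Processing at 2 router(s): 2 × 3 ms = 6000 μs.
End-to-end = 40570 μs.

40570 μs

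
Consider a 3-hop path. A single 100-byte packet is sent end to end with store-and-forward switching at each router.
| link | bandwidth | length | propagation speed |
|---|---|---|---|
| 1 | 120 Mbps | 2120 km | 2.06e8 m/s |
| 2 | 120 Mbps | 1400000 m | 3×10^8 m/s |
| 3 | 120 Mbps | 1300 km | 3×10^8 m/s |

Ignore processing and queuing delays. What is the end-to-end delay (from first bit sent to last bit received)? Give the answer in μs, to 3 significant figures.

L = 100 × 8 = 800 bits.
Transmission delay per hop = L/R = 800/120000000 = 6.66667 μs; 3 hops → 20 μs.
Propagation delays (d/s per hop): 10291.3, 4666.67, 4333.33 μs; sum = 19291.3 μs.
End-to-end = 19300 μs.

19300 μs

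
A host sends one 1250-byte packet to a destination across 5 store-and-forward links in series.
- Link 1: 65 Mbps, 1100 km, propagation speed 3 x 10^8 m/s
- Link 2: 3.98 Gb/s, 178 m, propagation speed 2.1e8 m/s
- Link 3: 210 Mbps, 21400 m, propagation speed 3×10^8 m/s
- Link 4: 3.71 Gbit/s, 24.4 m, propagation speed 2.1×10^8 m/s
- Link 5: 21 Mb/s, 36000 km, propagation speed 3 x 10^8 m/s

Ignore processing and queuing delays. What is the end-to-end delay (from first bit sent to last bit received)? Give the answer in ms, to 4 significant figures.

L = 1250 × 8 = 10000 bits.
Transmission delays (L/R per hop): 0.153846, 0.00251256, 0.047619, 0.00269542, 0.47619 ms; sum = 0.682864 ms.
Propagation delays (d/s per hop): 3.66667, 0.000847619, 0.0713333, 0.00011619, 120 ms; sum = 123.739 ms.
End-to-end = 124.4 ms.

124.4 ms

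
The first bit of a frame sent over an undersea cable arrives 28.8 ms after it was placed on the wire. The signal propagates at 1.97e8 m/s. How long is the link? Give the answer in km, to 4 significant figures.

5674 km

d = s × t_prop = 197000000 × 0.0288 = 5674 km.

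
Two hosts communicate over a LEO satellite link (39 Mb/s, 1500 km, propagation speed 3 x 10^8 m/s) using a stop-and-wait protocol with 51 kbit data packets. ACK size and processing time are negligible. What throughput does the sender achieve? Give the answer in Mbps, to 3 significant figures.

t_tx = L/R = 51000/39000000 = 0.00130769 s.
t_prop = 1500000/300000000 = 0.005 s; RTT = 0.01 s.
Cycle = t_tx + RTT = 0.0113077 s.
Throughput = L / cycle = 51000 / 0.0113077 = 4.51 Mbps.

4.51 Mbps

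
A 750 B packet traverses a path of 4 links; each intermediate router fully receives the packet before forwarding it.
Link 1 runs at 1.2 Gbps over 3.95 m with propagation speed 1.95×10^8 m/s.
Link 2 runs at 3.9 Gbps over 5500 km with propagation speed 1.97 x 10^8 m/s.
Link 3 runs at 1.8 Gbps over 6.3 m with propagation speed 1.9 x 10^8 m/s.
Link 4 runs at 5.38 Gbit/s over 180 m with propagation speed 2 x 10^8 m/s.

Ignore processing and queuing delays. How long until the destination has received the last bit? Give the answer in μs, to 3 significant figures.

27900 μs

L = 750 × 8 = 6000 bits.
Transmission delays (L/R per hop): 5, 1.53846, 3.33333, 1.11524 μs; sum = 10.987 μs.
Propagation delays (d/s per hop): 0.0202564, 27918.8, 0.0331579, 0.9 μs; sum = 27919.7 μs.
End-to-end = 27900 μs.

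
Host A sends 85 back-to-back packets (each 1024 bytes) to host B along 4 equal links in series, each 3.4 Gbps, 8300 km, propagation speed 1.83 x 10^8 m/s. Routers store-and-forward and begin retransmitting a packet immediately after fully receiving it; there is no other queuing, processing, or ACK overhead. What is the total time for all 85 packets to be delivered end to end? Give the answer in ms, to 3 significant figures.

182 ms

Per-hop transmission t_tx = L/R = 8192/3400000000 = 0.00240941 ms.
Per-hop propagation t_prop = 8300000/183000000 = 45.3552 ms.
Pipeline fill: first packet needs 4·t_tx to clear all hops; remaining 84 packets each add one t_tx.
Total = (4+85-1)·t_tx + 4·t_prop = 88·0.00240941 + 4·45.3552 = 182 ms.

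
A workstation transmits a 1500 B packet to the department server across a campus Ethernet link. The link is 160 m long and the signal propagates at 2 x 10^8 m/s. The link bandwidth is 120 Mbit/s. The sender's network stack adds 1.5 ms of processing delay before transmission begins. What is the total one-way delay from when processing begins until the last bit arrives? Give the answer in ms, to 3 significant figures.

1.60 ms

L = 1500 × 8 = 12000 bits.
Transmission delay = L/R = 12000 / 120000000 = 0.1 ms.
Propagation delay = d/s = 160 m / 200000000 m/s = 0.0008 ms.
Plus processing delay 1.5 ms = 1.5 ms.
Total = 1.60 ms.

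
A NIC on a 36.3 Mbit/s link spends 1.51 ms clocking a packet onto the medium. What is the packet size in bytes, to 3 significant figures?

6850 bytes

L = R × t_tx = 36300000 b/s × 0.00151 s = 54813 bits.
In bytes: 54813 / 8 = 6850 bytes.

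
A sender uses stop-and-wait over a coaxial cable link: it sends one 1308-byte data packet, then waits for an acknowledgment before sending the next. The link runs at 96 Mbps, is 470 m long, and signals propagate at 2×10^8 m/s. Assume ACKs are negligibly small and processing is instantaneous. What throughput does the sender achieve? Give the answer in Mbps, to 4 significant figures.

t_tx = L/R = 10464/96000000 = 0.000109 s.
t_prop = 470/200000000 = 2.35e-06 s; RTT = 4.7e-06 s.
Cycle = t_tx + RTT = 0.0001137 s.
Throughput = L / cycle = 10464 / 0.0001137 = 92.03 Mbps.

92.03 Mbps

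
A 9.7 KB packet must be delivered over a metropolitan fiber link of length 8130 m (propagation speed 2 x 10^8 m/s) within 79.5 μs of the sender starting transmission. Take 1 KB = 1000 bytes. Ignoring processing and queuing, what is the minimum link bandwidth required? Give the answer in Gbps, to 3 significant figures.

L = 77600 bits.
Propagation delay = 8130 / 200000000 = 40.65 μs.
Transmission budget = 79.5 − 40.65 = 38.85 μs.
R ≥ L / t_tx = 77600 bits / 3.885e-05 s = 2.00 Gbps.

2.00 Gbps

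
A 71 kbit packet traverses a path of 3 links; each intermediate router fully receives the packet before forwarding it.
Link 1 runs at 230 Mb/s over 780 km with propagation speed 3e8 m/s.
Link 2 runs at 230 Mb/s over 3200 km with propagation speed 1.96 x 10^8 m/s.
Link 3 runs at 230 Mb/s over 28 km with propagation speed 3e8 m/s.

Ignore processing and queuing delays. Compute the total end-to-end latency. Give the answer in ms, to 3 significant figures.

L = 71000 bits.
Transmission delay per hop = L/R = 71000/230000000 = 0.308696 ms; 3 hops → 0.926087 ms.
Propagation delays (d/s per hop): 2.6, 16.3265, 0.0933333 ms; sum = 19.0199 ms.
End-to-end = 19.9 ms.

19.9 ms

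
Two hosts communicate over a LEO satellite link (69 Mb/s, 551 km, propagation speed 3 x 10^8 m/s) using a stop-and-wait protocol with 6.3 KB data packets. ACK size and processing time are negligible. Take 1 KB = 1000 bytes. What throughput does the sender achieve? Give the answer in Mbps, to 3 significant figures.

11.4 Mbps

t_tx = L/R = 50400/69000000 = 0.000730435 s.
t_prop = 551000/300000000 = 0.00183667 s; RTT = 0.00367333 s.
Cycle = t_tx + RTT = 0.00440377 s.
Throughput = L / cycle = 50400 / 0.00440377 = 11.4 Mbps.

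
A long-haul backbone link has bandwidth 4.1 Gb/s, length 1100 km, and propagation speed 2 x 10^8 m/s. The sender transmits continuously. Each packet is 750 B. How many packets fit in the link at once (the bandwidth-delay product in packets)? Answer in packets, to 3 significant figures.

3760 packets

Propagation delay = 1100000 / 200000000 = 0.0055 s.
BDP = R × t_prop = 4.1e+09 × 0.0055 = 22550000 bits.
In packets of 6000 bits: 3760 packets.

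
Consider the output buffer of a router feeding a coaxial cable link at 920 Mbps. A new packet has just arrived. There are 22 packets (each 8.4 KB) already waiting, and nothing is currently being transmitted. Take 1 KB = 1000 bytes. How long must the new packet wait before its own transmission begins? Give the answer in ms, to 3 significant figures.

1.61 ms

Each queued packet: L/R = 67200/920000000 = 0.0730435 ms.
22 queued → 1.60696 ms.
Queuing delay = 1.61 ms.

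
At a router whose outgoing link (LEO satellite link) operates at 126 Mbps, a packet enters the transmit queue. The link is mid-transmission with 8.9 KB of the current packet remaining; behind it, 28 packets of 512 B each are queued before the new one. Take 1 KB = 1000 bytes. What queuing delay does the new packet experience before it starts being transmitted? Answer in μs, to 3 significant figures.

Each queued packet: L/R = 4096/126000000 = 32.5079 μs.
28 queued → 910.222 μs.
Plus remaining 71200 bits of current packet: 565.079 μs.
Queuing delay = 1480 μs.

1480 μs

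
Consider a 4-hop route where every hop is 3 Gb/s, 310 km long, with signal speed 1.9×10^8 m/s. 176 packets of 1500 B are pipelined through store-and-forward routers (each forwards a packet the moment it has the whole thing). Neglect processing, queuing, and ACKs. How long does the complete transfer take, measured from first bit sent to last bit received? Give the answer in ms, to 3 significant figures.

7.24 ms

Per-hop transmission t_tx = L/R = 12000/3000000000 = 0.004 ms.
Per-hop propagation t_prop = 310000/190000000 = 1.63158 ms.
Pipeline fill: first packet needs 4·t_tx to clear all hops; remaining 175 packets each add one t_tx.
Total = (4+176-1)·t_tx + 4·t_prop = 179·0.004 + 4·1.63158 = 7.24 ms.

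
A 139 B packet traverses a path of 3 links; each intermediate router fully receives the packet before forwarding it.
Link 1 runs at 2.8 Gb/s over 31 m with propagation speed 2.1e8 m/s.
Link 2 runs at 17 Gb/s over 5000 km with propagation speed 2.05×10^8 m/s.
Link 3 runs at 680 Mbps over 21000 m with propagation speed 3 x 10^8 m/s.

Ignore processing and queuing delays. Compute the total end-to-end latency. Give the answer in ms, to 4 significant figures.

24.46 ms

L = 139 × 8 = 1112 bits.
Transmission delays (L/R per hop): 0.000397143, 6.54118e-05, 0.00163529 ms; sum = 0.00209785 ms.
Propagation delays (d/s per hop): 0.000147619, 24.3902, 0.07 ms; sum = 24.4604 ms.
End-to-end = 24.46 ms.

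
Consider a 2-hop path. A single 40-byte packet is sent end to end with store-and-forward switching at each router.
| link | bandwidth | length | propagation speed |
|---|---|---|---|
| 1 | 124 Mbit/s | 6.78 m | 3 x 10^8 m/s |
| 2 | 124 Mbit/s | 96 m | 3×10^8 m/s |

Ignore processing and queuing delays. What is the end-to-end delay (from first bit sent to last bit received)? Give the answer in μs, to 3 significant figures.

L = 40 × 8 = 320 bits.
Transmission delay per hop = L/R = 320/124000000 = 2.58065 μs; 2 hops → 5.16129 μs.
Propagation delays (d/s per hop): 0.0226, 0.32 μs; sum = 0.3426 μs.
End-to-end = 5.50 μs.

5.50 μs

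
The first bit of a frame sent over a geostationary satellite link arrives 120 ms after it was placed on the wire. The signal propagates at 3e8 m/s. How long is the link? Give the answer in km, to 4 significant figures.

d = s × t_prop = 300000000 × 0.12 = 36000 km.

36000 km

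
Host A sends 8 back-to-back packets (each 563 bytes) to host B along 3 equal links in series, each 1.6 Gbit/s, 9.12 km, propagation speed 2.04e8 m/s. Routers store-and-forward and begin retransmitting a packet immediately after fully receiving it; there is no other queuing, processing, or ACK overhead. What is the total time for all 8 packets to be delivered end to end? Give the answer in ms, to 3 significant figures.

Per-hop transmission t_tx = L/R = 4504/1600000000 = 0.002815 ms.
Per-hop propagation t_prop = 9120/204000000 = 0.0447059 ms.
Pipeline fill: first packet needs 3·t_tx to clear all hops; remaining 7 packets each add one t_tx.
Total = (3+8-1)·t_tx + 3·t_prop = 10·0.002815 + 3·0.0447059 = 0.162 ms.

0.162 ms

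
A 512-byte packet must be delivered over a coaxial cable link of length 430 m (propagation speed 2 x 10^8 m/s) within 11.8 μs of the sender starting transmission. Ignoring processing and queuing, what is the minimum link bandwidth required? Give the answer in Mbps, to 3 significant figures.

L = 4096 bits.
Propagation delay = 430 / 200000000 = 2.15 μs.
Transmission budget = 11.8 − 2.15 = 9.65 μs.
R ≥ L / t_tx = 4096 bits / 9.65e-06 s = 424 Mbps.

424 Mbps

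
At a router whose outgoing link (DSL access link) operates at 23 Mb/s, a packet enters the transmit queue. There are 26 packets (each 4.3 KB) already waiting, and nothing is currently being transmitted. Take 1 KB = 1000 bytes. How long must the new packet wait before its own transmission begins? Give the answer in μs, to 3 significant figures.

Each queued packet: L/R = 34400/23000000 = 1495.65 μs.
26 queued → 38887 μs.
Queuing delay = 38900 μs.

38900 μs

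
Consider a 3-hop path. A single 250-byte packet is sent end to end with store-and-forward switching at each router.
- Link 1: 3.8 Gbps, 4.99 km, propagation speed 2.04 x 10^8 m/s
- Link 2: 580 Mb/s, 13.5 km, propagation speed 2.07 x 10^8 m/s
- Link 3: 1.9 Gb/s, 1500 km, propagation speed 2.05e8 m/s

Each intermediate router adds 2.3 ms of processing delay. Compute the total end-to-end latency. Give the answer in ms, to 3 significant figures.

12.0 ms

L = 250 × 8 = 2000 bits.
Transmission delays (L/R per hop): 0.000526316, 0.00344828, 0.00105263 ms; sum = 0.00502722 ms.
Propagation delays (d/s per hop): 0.0244608, 0.0652174, 7.31707 ms; sum = 7.40675 ms.
Processing at 2 router(s): 2 × 2.3 ms = 4.6 ms.
End-to-end = 12.0 ms.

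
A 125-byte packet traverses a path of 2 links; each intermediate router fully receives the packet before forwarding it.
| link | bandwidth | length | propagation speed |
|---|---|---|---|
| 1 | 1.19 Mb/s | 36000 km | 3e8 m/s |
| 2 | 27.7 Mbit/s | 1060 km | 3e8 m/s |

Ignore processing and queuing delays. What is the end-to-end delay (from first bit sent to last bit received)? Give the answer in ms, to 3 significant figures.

L = 125 × 8 = 1000 bits.
Transmission delays (L/R per hop): 0.840336, 0.0361011 ms; sum = 0.876437 ms.
Propagation delays (d/s per hop): 120, 3.53333 ms; sum = 123.533 ms.
End-to-end = 124 ms.

124 ms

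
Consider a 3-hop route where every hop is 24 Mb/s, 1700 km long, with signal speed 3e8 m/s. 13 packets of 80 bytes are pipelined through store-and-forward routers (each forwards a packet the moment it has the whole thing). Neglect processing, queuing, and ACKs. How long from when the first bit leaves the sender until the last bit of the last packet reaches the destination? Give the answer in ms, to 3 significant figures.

17.4 ms

Per-hop transmission t_tx = L/R = 640/24000000 = 0.0266667 ms.
Per-hop propagation t_prop = 1700000/300000000 = 5.66667 ms.
Pipeline fill: first packet needs 3·t_tx to clear all hops; remaining 12 packets each add one t_tx.
Total = (3+13-1)·t_tx + 3·t_prop = 15·0.0266667 + 3·5.66667 = 17.4 ms.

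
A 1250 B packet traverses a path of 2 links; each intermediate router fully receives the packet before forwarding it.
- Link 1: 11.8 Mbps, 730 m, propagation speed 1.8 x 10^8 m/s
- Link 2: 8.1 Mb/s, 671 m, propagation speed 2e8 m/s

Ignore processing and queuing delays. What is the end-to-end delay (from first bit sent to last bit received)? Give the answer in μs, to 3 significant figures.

L = 1250 × 8 = 10000 bits.
Transmission delays (L/R per hop): 847.458, 1234.57 μs; sum = 2082.03 μs.
Propagation delays (d/s per hop): 4.05556, 3.355 μs; sum = 7.41056 μs.
End-to-end = 2090 μs.

2090 μs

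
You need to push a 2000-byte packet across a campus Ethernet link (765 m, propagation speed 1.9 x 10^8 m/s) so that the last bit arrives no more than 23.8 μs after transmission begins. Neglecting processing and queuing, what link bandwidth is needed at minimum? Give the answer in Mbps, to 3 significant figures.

L = 16000 bits.
Propagation delay = 765 / 190000000 = 4.02632 μs.
Transmission budget = 23.8 − 4.02632 = 19.7737 μs.
R ≥ L / t_tx = 16000 bits / 1.97737e-05 s = 809 Mbps.

809 Mbps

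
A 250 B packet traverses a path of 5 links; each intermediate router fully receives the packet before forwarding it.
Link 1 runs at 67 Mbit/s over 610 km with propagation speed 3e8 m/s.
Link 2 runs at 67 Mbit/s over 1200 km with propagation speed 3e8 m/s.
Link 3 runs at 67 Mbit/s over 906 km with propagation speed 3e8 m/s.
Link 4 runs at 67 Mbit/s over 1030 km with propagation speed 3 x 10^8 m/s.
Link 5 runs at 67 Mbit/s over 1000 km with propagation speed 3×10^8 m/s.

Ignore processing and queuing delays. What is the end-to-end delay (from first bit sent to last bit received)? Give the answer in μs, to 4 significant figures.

15970 μs

L = 250 × 8 = 2000 bits.
Transmission delay per hop = L/R = 2000/67000000 = 29.8507 μs; 5 hops → 149.254 μs.
Propagation delays (d/s per hop): 2033.33, 4000, 3020, 3433.33, 3333.33 μs; sum = 15820 μs.
End-to-end = 15970 μs.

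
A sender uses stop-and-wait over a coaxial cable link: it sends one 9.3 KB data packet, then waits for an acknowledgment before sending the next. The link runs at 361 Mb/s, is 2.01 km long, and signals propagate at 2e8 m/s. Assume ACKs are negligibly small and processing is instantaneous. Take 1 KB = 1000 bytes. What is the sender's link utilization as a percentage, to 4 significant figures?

91.11 %

t_tx = L/R = 74400/361000000 = 0.000206094 s.
t_prop = 2010/200000000 = 1.005e-05 s; RTT = 2.01e-05 s.
Cycle = t_tx + RTT = 0.000226194 s.
Utilization = t_tx / cycle = 0.000206094/0.000226194 = 91.11 %.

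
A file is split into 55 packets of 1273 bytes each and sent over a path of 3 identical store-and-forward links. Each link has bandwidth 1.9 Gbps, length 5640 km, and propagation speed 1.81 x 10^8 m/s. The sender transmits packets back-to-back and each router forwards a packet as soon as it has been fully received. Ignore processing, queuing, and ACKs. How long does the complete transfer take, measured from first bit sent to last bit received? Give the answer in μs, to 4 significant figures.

93790 μs

Per-hop transmission t_tx = L/R = 10184/1900000000 = 5.36 μs.
Per-hop propagation t_prop = 5640000/181000000 = 31160.2 μs.
Pipeline fill: first packet needs 3·t_tx to clear all hops; remaining 54 packets each add one t_tx.
Total = (3+55-1)·t_tx + 3·t_prop = 57·5.36 + 3·31160.2 = 93790 μs.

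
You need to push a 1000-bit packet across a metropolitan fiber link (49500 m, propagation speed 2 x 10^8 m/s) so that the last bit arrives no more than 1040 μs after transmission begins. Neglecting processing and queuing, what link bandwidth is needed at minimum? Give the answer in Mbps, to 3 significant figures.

Propagation delay = 49500 / 200000000 = 247.5 μs.
Transmission budget = 1040 − 247.5 = 792.5 μs.
R ≥ L / t_tx = 1000 bits / 0.0007925 s = 1.26 Mbps.

1.26 Mbps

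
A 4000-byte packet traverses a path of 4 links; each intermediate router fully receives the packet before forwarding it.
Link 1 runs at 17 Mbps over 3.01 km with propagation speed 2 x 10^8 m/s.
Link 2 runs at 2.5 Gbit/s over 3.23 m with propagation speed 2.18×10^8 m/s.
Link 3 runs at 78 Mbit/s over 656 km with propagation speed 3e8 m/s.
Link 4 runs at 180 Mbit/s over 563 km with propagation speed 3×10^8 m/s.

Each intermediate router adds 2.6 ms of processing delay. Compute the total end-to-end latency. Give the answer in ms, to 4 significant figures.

L = 4000 × 8 = 32000 bits.
Transmission delays (L/R per hop): 1.88235, 0.0128, 0.410256, 0.177778 ms; sum = 2.48319 ms.
Propagation delays (d/s per hop): 0.01505, 1.48165e-05, 2.18667, 1.87667 ms; sum = 4.0784 ms.
Processing at 3 router(s): 3 × 2.6 ms = 7.8 ms.
End-to-end = 14.36 ms.

14.36 ms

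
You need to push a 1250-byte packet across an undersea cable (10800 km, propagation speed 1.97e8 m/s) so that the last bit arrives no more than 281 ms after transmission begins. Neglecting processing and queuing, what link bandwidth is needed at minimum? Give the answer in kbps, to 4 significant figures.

44.21 kbps

L = 10000 bits.
Propagation delay = 10800000 / 197000000 = 54.8223 ms.
Transmission budget = 281 − 54.8223 = 226.178 ms.
R ≥ L / t_tx = 10000 bits / 0.226178 s = 44.21 kbps.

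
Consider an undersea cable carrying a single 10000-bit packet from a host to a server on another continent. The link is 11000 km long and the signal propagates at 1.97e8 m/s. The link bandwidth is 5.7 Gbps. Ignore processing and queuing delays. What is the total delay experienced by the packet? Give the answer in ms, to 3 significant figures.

55.8 ms

Transmission delay = L/R = 10000 / 5700000000 = 0.00175439 ms.
Propagation delay = d/s = 11000000 m / 197000000 m/s = 55.8376 ms.
Total = 55.8 ms.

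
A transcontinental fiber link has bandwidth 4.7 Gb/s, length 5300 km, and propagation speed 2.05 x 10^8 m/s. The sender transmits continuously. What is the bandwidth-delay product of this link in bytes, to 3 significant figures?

Propagation delay = 5300000 / 2.05e+08 = 0.0258537 s.
BDP = R × t_prop = 4700000000 × 0.0258537 = 121512000 bits.
In bytes: 121512000/8 = 15200000 bytes.

15200000 bytes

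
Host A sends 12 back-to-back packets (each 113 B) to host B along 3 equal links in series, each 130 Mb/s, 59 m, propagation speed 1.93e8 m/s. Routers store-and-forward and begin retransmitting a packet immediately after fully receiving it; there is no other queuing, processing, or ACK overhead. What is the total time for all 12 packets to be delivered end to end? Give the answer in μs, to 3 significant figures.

98.3 μs

Per-hop transmission t_tx = L/R = 904/130000000 = 6.95385 μs.
Per-hop propagation t_prop = 59/193000000 = 0.305699 μs.
Pipeline fill: first packet needs 3·t_tx to clear all hops; remaining 11 packets each add one t_tx.
Total = (3+12-1)·t_tx + 3·t_prop = 14·6.95385 + 3·0.305699 = 98.3 μs.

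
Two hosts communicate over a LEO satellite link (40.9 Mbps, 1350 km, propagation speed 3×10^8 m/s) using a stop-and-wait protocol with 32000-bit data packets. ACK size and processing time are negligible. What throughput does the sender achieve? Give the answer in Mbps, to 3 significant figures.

t_tx = L/R = 32000/40900000 = 0.000782396 s.
t_prop = 1350000/300000000 = 0.0045 s; RTT = 0.009 s.
Cycle = t_tx + RTT = 0.0097824 s.
Throughput = L / cycle = 32000 / 0.0097824 = 3.27 Mbps.

3.27 Mbps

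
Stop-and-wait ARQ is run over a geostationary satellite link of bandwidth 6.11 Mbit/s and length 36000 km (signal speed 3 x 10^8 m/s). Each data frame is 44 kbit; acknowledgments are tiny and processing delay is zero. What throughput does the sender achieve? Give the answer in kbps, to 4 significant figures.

t_tx = L/R = 44000/6110000 = 0.00720131 s.
t_prop = 36000000/300000000 = 0.12 s; RTT = 0.24 s.
Cycle = t_tx + RTT = 0.247201 s.
Throughput = L / cycle = 44000 / 0.247201 = 178.0 kbps.

178.0 kbps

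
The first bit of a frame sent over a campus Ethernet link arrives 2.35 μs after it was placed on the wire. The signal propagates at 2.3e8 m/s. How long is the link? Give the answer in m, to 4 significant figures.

540.5 m

d = s × t_prop = 2.3e+08 × 2.35e-06 = 540.5 m.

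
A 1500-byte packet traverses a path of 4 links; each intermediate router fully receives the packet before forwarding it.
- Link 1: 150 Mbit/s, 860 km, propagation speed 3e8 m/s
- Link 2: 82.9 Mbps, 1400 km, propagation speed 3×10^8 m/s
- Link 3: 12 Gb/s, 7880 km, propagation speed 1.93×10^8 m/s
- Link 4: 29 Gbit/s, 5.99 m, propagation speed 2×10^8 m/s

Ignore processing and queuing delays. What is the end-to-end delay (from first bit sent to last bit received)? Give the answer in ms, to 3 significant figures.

L = 1500 × 8 = 12000 bits.
Transmission delays (L/R per hop): 0.08, 0.144753, 0.001, 0.000413793 ms; sum = 0.226167 ms.
Propagation delays (d/s per hop): 2.86667, 4.66667, 40.829, 2.995e-05 ms; sum = 48.3624 ms.
End-to-end = 48.6 ms.

48.6 ms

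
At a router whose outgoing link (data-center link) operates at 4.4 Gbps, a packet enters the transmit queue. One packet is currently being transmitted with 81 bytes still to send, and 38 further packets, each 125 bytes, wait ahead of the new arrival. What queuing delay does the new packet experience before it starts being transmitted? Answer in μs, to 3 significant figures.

8.78 μs

Each queued packet: L/R = 1000/4400000000 = 0.227273 μs.
38 queued → 8.63636 μs.
Plus remaining 648 bits of current packet: 0.147273 μs.
Queuing delay = 8.78 μs.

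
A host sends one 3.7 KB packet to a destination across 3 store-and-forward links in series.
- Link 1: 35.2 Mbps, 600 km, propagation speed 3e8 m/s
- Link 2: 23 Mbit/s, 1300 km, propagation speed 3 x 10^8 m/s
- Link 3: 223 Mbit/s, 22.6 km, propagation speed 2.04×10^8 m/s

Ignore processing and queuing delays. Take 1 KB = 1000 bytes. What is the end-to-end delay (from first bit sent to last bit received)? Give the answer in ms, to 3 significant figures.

L = 29600 bits.
Transmission delays (L/R per hop): 0.840909, 1.28696, 0.132735 ms; sum = 2.2606 ms.
Propagation delays (d/s per hop): 2, 4.33333, 0.110784 ms; sum = 6.44412 ms.
End-to-end = 8.70 ms.

8.70 ms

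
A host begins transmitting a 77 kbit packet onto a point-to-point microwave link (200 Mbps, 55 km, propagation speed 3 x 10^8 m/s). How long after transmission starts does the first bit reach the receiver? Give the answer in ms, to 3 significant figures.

0.183 ms

First bit experiences only propagation delay: d/s = 55000/300000000 = 0.183 ms.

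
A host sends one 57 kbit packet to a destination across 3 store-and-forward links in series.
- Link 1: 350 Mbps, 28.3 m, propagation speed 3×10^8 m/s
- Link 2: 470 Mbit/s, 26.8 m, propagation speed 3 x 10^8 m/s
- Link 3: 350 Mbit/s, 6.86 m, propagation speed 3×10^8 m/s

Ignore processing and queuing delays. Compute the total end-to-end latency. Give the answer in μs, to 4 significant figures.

447.2 μs

L = 57000 bits.
Transmission delays (L/R per hop): 162.857, 121.277, 162.857 μs; sum = 446.991 μs.
Propagation delays (d/s per hop): 0.0943333, 0.0893333, 0.0228667 μs; sum = 0.206533 μs.
End-to-end = 447.2 μs.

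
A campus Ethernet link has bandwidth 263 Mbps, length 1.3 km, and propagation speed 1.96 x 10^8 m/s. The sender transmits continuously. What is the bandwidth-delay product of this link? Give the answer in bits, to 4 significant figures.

Propagation delay = 1300 / 196000000 = 6.63265e-06 s.
BDP = R × t_prop = 263000000 × 6.63265e-06 = 1744.39 bits.

1744 bits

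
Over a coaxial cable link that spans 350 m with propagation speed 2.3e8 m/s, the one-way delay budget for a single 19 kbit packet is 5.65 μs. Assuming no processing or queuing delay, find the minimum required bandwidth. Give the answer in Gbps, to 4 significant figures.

4.602 Gbps

Propagation delay = 350 / 2.3e+08 = 1.52174 μs.
Transmission budget = 5.65 − 1.52174 = 4.12826 μs.
R ≥ L / t_tx = 19000 bits / 4.12826e-06 s = 4.602 Gbps.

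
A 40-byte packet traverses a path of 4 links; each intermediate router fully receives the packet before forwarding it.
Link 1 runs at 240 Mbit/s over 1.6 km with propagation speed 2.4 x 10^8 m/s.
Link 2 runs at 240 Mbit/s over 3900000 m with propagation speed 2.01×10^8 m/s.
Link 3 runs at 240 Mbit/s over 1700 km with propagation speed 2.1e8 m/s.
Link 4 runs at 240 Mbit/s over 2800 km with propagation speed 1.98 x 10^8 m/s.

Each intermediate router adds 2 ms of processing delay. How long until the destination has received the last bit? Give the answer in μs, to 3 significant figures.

L = 40 × 8 = 320 bits.
Transmission delay per hop = L/R = 320/240000000 = 1.33333 μs; 4 hops → 5.33333 μs.
Propagation delays (d/s per hop): 6.66667, 19403, 8095.24, 14141.4 μs; sum = 41646.3 μs.
Processing at 3 router(s): 3 × 2 ms = 6000 μs.
End-to-end = 47700 μs.

47700 μs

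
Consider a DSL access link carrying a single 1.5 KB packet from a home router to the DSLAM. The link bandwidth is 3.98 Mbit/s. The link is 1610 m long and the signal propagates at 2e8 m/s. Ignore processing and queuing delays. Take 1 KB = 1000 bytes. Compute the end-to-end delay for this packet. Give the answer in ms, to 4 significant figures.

L = 12000 bits.
Transmission delay = L/R = 12000 / 3980000 = 3.01508 ms.
Propagation delay = d/s = 1610 m / 200000000 m/s = 0.00805 ms.
Total = 3.023 ms.

3.023 ms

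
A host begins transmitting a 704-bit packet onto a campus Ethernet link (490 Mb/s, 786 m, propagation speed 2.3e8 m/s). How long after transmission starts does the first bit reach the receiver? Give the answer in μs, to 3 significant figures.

3.42 μs

First bit experiences only propagation delay: d/s = 786/2.3e+08 = 3.42 μs.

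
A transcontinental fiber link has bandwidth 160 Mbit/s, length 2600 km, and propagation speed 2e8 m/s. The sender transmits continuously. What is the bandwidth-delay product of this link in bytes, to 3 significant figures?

Propagation delay = 2600000 / 200000000 = 0.013 s.
BDP = R × t_prop = 160000000 × 0.013 = 2080000 bits.
In bytes: 2080000/8 = 260000 bytes.

260000 bytes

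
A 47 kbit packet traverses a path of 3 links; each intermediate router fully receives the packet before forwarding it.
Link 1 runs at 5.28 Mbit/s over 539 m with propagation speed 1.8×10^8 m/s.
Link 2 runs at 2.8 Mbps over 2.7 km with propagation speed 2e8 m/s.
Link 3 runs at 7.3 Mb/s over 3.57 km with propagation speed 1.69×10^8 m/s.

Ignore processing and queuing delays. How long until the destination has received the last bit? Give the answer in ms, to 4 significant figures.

L = 47000 bits.
Transmission delays (L/R per hop): 8.90152, 16.7857, 6.43836 ms; sum = 32.1256 ms.
Propagation delays (d/s per hop): 0.00299444, 0.0135, 0.0211243 ms; sum = 0.0376187 ms.
End-to-end = 32.16 ms.

32.16 ms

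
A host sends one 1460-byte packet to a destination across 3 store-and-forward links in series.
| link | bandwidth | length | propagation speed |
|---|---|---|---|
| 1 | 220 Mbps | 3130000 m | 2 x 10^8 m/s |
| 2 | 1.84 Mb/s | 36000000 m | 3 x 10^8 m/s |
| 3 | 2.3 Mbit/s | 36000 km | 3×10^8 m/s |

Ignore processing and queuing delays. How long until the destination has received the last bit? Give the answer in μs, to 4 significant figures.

L = 1460 × 8 = 11680 bits.
Transmission delays (L/R per hop): 53.0909, 6347.83, 5078.26 μs; sum = 11479.2 μs.
Propagation delays (d/s per hop): 15650, 120000, 120000 μs; sum = 255650 μs.
End-to-end = 267100 μs.

267100 μs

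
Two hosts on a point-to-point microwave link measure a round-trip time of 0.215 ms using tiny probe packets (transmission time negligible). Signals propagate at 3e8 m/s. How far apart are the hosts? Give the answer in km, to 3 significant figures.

One-way propagation = RTT/2 = 0.1075 ms.
d = s × t = 300000000 × 0.0001075 = 32.3 km.

32.3 km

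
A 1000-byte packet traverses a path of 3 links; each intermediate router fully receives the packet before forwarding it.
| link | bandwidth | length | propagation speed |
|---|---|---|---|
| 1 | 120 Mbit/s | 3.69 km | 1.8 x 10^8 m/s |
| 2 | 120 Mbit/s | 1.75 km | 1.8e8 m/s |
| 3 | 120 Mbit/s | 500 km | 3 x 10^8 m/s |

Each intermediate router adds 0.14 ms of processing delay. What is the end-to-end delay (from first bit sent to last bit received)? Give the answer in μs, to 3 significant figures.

L = 1000 × 8 = 8000 bits.
Transmission delay per hop = L/R = 8000/120000000 = 66.6667 μs; 3 hops → 200 μs.
Propagation delays (d/s per hop): 20.5, 9.72222, 1666.67 μs; sum = 1696.89 μs.
Processing at 2 router(s): 2 × 0.14 ms = 280 μs.
End-to-end = 2180 μs.

2180 μs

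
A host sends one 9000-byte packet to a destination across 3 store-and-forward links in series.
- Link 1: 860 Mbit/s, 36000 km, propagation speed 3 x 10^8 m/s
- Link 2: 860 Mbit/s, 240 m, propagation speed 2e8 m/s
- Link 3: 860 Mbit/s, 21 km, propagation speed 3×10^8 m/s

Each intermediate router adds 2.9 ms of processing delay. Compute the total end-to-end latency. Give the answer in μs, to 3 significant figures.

L = 9000 × 8 = 72000 bits.
Transmission delay per hop = L/R = 72000/860000000 = 83.7209 μs; 3 hops → 251.163 μs.
Propagation delays (d/s per hop): 120000, 1.2, 70 μs; sum = 120071 μs.
Processing at 2 router(s): 2 × 2.9 ms = 5800 μs.
End-to-end = 126000 μs.

126000 μs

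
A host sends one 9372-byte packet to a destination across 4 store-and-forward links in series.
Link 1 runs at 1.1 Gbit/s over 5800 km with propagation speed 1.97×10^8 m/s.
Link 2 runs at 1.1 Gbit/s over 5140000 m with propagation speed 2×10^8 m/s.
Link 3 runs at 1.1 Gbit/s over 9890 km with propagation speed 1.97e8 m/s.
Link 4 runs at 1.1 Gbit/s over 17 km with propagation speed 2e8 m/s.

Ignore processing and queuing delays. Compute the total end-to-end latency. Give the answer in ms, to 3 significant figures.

L = 9372 × 8 = 74976 bits.
Transmission delay per hop = L/R = 74976/1100000000 = 0.06816 ms; 4 hops → 0.27264 ms.
Propagation delays (d/s per hop): 29.4416, 25.7, 50.203, 0.085 ms; sum = 105.43 ms.
End-to-end = 106 ms.

106 ms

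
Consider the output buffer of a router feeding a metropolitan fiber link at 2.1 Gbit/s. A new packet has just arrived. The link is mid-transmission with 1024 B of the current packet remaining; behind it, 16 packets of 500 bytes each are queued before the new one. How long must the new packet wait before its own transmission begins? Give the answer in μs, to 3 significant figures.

Each queued packet: L/R = 4000/2100000000 = 1.90476 μs.
16 queued → 30.4762 μs.
Plus remaining 8192 bits of current packet: 3.90095 μs.
Queuing delay = 34.4 μs.

34.4 μs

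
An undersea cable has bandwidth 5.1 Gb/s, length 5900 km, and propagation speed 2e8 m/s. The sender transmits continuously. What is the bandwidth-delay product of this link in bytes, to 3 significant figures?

18800000 bytes

Propagation delay = 5900000 / 200000000 = 0.0295 s.
BDP = R × t_prop = 5100000000 × 0.0295 = 150450000 bits.
In bytes: 150450000/8 = 18800000 bytes.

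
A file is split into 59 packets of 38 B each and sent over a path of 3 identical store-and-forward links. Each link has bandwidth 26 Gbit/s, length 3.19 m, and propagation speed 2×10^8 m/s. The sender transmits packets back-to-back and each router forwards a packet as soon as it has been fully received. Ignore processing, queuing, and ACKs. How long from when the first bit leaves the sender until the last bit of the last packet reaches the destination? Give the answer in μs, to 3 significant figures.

Per-hop transmission t_tx = L/R = 304/26000000000 = 0.0116923 μs.
Per-hop propagation t_prop = 3.19/200000000 = 0.01595 μs.
Pipeline fill: first packet needs 3·t_tx to clear all hops; remaining 58 packets each add one t_tx.
Total = (3+59-1)·t_tx + 3·t_prop = 61·0.0116923 + 3·0.01595 = 0.761 μs.

0.761 μs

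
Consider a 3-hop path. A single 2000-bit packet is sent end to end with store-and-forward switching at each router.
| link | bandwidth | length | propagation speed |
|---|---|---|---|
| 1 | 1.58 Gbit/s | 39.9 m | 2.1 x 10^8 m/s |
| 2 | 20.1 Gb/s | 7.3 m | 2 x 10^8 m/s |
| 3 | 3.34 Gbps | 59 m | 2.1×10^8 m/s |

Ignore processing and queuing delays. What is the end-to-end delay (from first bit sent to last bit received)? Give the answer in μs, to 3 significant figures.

Transmission delays (L/R per hop): 1.26582, 0.0995025, 0.598802 μs; sum = 1.96413 μs.
Propagation delays (d/s per hop): 0.19, 0.0365, 0.280952 μs; sum = 0.507452 μs.
End-to-end = 2.47 μs.

2.47 μs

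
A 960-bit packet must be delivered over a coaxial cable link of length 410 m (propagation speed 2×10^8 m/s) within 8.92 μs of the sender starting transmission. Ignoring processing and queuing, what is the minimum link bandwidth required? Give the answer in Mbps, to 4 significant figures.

139.7 Mbps

Propagation delay = 410 / 200000000 = 2.05 μs.
Transmission budget = 8.92 − 2.05 = 6.87 μs.
R ≥ L / t_tx = 960 bits / 6.87e-06 s = 139.7 Mbps.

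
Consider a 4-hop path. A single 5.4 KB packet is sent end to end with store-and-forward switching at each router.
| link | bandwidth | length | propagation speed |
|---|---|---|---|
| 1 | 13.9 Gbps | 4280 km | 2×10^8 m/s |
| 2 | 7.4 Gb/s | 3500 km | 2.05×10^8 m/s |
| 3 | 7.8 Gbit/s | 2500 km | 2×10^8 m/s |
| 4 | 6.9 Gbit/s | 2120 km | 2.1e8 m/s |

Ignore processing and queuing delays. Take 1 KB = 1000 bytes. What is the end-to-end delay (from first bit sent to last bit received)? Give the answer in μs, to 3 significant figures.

61100 μs

L = 43200 bits.
Transmission delays (L/R per hop): 3.10791, 5.83784, 5.53846, 6.26087 μs; sum = 20.7451 μs.
Propagation delays (d/s per hop): 21400, 17073.2, 12500, 10095.2 μs; sum = 61068.4 μs.
End-to-end = 61100 μs.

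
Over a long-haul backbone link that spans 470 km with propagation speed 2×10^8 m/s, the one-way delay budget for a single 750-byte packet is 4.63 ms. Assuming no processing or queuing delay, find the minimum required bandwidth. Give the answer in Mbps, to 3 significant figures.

L = 6000 bits.
Propagation delay = 470000 / 200000000 = 2.35 ms.
Transmission budget = 4.63 − 2.35 = 2.28 ms.
R ≥ L / t_tx = 6000 bits / 0.00228 s = 2.63 Mbps.

2.63 Mbps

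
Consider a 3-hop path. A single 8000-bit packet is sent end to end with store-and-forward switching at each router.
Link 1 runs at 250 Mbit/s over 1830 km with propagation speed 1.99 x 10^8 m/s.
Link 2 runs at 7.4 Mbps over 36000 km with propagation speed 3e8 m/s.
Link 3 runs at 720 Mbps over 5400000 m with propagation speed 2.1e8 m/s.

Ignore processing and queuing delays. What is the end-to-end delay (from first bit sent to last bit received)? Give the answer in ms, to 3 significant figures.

Transmission delays (L/R per hop): 0.032, 1.08108, 0.0111111 ms; sum = 1.12419 ms.
Propagation delays (d/s per hop): 9.19598, 120, 25.7143 ms; sum = 154.91 ms.
End-to-end = 156 ms.

156 ms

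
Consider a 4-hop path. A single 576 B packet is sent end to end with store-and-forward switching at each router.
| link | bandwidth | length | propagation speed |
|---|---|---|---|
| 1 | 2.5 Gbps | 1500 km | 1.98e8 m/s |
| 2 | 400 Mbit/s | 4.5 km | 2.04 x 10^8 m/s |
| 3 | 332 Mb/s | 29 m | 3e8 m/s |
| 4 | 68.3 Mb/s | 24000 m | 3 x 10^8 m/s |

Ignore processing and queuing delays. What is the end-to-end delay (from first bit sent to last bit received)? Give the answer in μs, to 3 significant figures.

L = 576 × 8 = 4608 bits.
Transmission delays (L/R per hop): 1.8432, 11.52, 13.8795, 67.4671 μs; sum = 94.7098 μs.
Propagation delays (d/s per hop): 7575.76, 22.0588, 0.0966667, 80 μs; sum = 7677.91 μs.
End-to-end = 7770 μs.

7770 μs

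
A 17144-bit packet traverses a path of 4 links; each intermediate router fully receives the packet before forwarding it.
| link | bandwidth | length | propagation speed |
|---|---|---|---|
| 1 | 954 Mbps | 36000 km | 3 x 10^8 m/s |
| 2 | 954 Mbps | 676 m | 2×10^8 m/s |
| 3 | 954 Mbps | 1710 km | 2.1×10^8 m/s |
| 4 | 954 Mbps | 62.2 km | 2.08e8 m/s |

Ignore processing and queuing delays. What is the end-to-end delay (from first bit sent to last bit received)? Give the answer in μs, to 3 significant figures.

Transmission delay per hop = L/R = 17144/954000000 = 17.9706 μs; 4 hops → 71.8826 μs.
Propagation delays (d/s per hop): 120000, 3.38, 8142.86, 299.038 μs; sum = 128445 μs.
End-to-end = 129000 μs.

129000 μs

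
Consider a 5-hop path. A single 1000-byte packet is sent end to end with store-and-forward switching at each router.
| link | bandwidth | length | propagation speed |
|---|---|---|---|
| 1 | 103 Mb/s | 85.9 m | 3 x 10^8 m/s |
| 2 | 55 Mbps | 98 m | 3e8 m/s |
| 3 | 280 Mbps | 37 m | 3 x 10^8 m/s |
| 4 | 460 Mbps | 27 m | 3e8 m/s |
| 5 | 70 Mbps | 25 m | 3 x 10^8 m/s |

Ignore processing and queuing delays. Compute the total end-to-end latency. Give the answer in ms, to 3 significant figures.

L = 1000 × 8 = 8000 bits.
Transmission delays (L/R per hop): 0.0776699, 0.145455, 0.0285714, 0.0173913, 0.114286 ms; sum = 0.383373 ms.
Propagation delays (d/s per hop): 0.000286333, 0.000326667, 0.000123333, 9e-05, 8.33333e-05 ms; sum = 0.000909667 ms.
End-to-end = 0.384 ms.

0.384 ms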